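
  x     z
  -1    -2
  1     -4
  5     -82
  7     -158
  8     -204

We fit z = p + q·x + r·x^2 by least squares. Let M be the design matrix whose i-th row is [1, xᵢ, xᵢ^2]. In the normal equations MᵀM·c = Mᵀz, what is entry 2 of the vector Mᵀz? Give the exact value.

Entry 2 ↔ basis x, so (Mᵀz)_{2} = Σᵢ (x)·zᵢ = (-1)·(-2) + (1)·(-4) + (5)·(-82) + (7)·(-158) + (8)·(-204) = -3150.

-3150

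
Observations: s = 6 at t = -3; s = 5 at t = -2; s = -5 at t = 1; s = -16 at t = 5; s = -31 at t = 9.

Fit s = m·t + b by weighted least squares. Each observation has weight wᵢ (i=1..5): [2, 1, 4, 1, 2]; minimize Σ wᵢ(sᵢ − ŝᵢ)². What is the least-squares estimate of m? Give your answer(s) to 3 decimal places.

m = -3.110

Compute the Gram sums: Σwᵢ·t·t = 213, Σwᵢ·t = 19, Σwᵢ·1 = 10.
For XᵀWs: Σwᵢ·t·s = -704, Σwᵢ·s = -81.
Δ = 213·10 − 19² = 1769.
m = ((-704)·10 − 19·(-81))/1769 = -5501/1769; b = (213·(-81) − 19·(-704))/1769 = -3877/1769.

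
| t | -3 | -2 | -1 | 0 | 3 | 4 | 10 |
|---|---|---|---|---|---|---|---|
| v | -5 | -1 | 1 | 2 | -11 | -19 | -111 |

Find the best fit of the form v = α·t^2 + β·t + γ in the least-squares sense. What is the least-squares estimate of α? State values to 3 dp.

α = -1.028

AᵀA·[α, β, γ]ᵀ = Aᵀv reads: 10435·α + 1055·β + 139·γ = -11551;  1055·α + 139·β + 11·γ = -1203;  139·α + 11·β + 7·γ = -144.
(Σt^2·t^2 = 10435, Σt^2·t = 1055, Σt^2 = 139, Σt·t = 139, Σt = 11, Σ1 = 7, Σt^2·v = -11551, Σt·v = -1203, Σv = -144.)
Row-reducing yields α = -140465/136668, β = -131263/136668, γ = 46012/34167.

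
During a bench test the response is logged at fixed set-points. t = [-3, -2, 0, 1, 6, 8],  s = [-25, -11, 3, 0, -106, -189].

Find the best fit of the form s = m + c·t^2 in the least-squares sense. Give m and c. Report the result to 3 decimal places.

m = 2.202, c = -2.993

From the data, Σ1 = 6, Σt^2 = 114, Σt^2·t^2 = 5490.
Moment sums: Σs = -328, Σt^2·s = -16181.
So AᵀA·[m, c]ᵀ = Aᵀs: [[6, 114]; [114, 5490]]·[m, c]ᵀ = [-328, -16181]ᵀ.
Determinant 6·5490 − 114² = 19944.
m = ((-328)·5490 − 114·(-16181))/19944 = 7319/3324; c = (6·(-16181) − 114·(-328))/19944 = -9949/3324.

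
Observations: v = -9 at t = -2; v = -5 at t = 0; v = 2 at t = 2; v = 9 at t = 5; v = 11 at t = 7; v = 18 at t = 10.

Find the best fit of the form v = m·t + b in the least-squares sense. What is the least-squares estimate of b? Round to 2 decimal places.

b = -3.94

Normal-equation sums: Σt·t = 182, Σt = 22, Σ1 = 6.
And Σt·v = 324, Σv = 26.
Normal equations: [[182, 22]; [22, 6]]·[m, b]ᵀ = [324, 26]ᵀ.
Eliminating b: 6·(row 1) − 22·(row 2) gives 608·m = 6·324 − 22·26 = 1372, so m = 343/152.
Then b = (26 − 22·(343/152))/6 = -599/152.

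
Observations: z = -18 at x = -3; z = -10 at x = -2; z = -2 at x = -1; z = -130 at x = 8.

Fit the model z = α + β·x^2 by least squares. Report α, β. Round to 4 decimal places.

AᵀA·[α, β]ᵀ = Aᵀz reads: 4·α + 78·β = -160;  78·α + 4194·β = -8524.
(Σ1 = 4, Σx^2 = 78, Σx^2·x^2 = 4194, Σz = -160, Σx^2·z = -8524.)
Determinant 4·4194 − 78² = 10692.
α = ((-160)·4194 − 78·(-8524))/10692 = -514/891; β = (4·(-8524) − 78·(-160))/10692 = -5404/2673.

α = -0.5769, β = -2.0217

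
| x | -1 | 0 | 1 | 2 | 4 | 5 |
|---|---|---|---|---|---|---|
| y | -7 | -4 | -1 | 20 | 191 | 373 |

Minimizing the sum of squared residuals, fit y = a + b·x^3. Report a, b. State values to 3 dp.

From the data, Σ1 = 6, Σx^3 = 197, Σx^3·x^3 = 19787.
For Mᵀy: Σy = 572, Σx^3·y = 59015.
So MᵀM·[a, b]ᵀ = Mᵀy: [[6, 197]; [197, 19787]]·[a, b]ᵀ = [572, 59015]ᵀ.
Determinant 6·19787 − 197² = 79913.
a = (572·19787 − 197·59015)/79913 = -307791/79913; b = (6·59015 − 197·572)/79913 = 241406/79913.

a = -3.852, b = 3.021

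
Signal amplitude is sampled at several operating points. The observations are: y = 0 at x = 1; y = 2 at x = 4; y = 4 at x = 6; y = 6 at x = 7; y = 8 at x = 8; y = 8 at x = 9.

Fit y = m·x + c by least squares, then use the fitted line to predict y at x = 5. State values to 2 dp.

ŷ = 3.76

The normal equations are: 247·m + 35·c = 210;  35·m + 6·c = 28.
Determinant 247·6 − 35² = 257.
m = (210·6 − 35·28)/257 = 280/257; c = (247·28 − 35·210)/257 = -434/257.
At x = 5: ŷ = (280/257)·(5) + (-434/257)·(1) = 966/257.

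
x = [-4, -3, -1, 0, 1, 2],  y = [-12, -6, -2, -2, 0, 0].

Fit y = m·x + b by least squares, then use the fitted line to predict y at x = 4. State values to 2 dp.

MᵀM·[m, b]ᵀ = Mᵀy reads: 31·m + (-5)·b = 68;  (-5)·m + 6·b = -22.
(Σx·x = 31, Σx = -5, Σ1 = 6, Σx·y = 68, Σy = -22.)
Eliminating b: 6·(row 1) − (-5)·(row 2) gives 161·m = 6·68 − (-5)·(-22) = 298, so m = 298/161.
Then b = ((-22) − (-5)·(298/161))/6 = -342/161.
At x = 4: ŷ = (298/161)·(4) + (-342/161)·(1) = 850/161.

ŷ = 5.28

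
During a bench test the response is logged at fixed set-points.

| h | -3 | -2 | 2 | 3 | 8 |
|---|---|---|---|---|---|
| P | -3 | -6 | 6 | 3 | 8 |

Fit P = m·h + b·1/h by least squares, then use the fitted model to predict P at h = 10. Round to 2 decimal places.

P̂ = 8.70

From the data, Σh·h = 90, Σh·1/h = 5, Σ1/h·1/h = 425/576.
And Σh·P = 106, Σ1/h·P = 9.
So AᵀA·[m, b]ᵀ = AᵀP: [[90, 5]; [5, 425/576]]·[m, b]ᵀ = [106, 9]ᵀ.
Eliminating b: (425/576)·(row 1) − 5·(row 2) gives (1325/32)·m = (425/576)·106 − 5·9 = 9565/288, so m = 1913/2385.
Then b = (9 − 5·(1913/2385))/(425/576) = 1792/265.
At h = 10: P̂ = (1913/2385)·(10) + (1792/265)·(1/10) = 103714/11925.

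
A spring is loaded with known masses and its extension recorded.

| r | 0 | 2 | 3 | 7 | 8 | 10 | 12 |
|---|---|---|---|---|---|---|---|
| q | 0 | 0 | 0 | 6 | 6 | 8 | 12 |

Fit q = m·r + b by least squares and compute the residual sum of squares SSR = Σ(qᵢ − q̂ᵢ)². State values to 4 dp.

SSR = 7.5787

Entries of AᵀA: Σr·r = 370, Σr = 42, Σ1 = 7.
And Σr·q = 314, Σq = 32.
So AᵀA·[m, b]ᵀ = Aᵀq: [[370, 42]; [42, 7]]·[m, b]ᵀ = [314, 32]ᵀ.
Δ = 370·7 − 42² = 826.
m = (314·7 − 42·32)/826 = 61/59; b = (370·32 − 42·314)/826 = -674/413.
Residuals: 674/413, -180/413, -607/413, 163/413, -264/413, -292/413, 506/413; SSR = 3130/413.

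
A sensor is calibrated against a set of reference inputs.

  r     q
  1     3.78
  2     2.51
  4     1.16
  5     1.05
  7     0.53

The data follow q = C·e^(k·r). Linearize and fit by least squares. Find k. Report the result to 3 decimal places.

k = -0.321

Linearized form: ln q = k·r + ln C. From the 5 transformed points,
Σr = 19.0000, Σ(r)² = 95.0000, Σln q = 1.8123, Σr·ln q = -0.4362.
Equations: 95.0000·k + 19.0000·ln C = -0.4362;  19.0000·k + 5·ln C = 1.8123.
Δ = 95.0000·5 − (19.0000)² = 114.0000; k = (-0.4362·5 − 19.0000·1.8123)/114.0000 = -0.32119, ln C = (95.0000·1.8123 − 19.0000·-0.4362)/114.0000 = 1.58299.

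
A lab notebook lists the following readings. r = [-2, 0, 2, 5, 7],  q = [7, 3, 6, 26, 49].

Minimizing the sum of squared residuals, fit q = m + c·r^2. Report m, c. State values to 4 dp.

m = 2.7822, c = 0.9401

Compute the Gram sums: Σ1 = 5, Σr^2 = 82, Σr^2·r^2 = 3058.
For Xᵀq: Σq = 91, Σr^2·q = 3103.
Normal equations: [[5, 82]; [82, 3058]]·[m, c]ᵀ = [91, 3103]ᵀ.
det = 5·3058 − 82² = 8566.
m = (91·3058 − 82·3103)/8566 = 11916/4283; c = (5·3103 − 82·91)/8566 = 8053/8566.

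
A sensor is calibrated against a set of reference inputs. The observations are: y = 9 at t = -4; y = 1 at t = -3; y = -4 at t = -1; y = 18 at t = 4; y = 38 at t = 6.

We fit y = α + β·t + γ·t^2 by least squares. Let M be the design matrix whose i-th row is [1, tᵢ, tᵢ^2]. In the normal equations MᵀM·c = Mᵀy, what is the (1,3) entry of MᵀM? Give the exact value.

78

Row 1 ↔ basis 1, column 3 ↔ basis t^2, so (MᵀM)_{1,3} = Σᵢ t^2 = (1)·(16) + (1)·(9) + (1)·(1) + (1)·(16) + (1)·(36) = 78.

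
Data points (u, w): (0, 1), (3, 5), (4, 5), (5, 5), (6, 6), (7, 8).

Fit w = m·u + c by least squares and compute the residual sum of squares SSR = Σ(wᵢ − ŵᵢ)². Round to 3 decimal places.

Compute the Gram sums: Σu·u = 135, Σu = 25, Σ1 = 6.
And Σu·w = 152, Σw = 30.
So AᵀA·[m, c]ᵀ = Aᵀw: [[135, 25]; [25, 6]]·[m, c]ᵀ = [152, 30]ᵀ.
Eliminating c: 6·(row 1) − 25·(row 2) gives 185·m = 6·152 − 25·30 = 162, so m = 162/185.
Then c = (30 − 25·(162/185))/6 = 50/37.
Residuals: -13/37, 189/185, 27/185, -27/37, -112/185, 96/185; SSR = 436/185.

SSR = 2.357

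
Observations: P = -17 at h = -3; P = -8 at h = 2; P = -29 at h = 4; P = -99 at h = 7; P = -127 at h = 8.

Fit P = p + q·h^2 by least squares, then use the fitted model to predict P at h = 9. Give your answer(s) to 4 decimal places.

The normal system MᵀM·[p, q]ᵀ = MᵀP is [[5, 142]; [142, 6850]]·[p, q]ᵀ = [-280, -13628]ᵀ.
Determinant 5·6850 − 142² = 14086.
p = ((-280)·6850 − 142·(-13628))/14086 = 8588/7043; q = (5·(-13628) − 142·(-280))/14086 = -14190/7043.
At h = 9: P̂ = (8588/7043)·(1) + (-14190/7043)·(81) = -1140802/7043.

P̂ = -161.9767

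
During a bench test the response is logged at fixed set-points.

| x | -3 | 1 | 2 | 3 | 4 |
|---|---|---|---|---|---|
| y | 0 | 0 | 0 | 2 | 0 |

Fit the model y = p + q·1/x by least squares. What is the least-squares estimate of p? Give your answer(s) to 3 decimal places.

With design matrix A, AᵀA = [[5, 7/4]; [7/4, 221/144]] and Aᵀy = [2, 2/3]ᵀ.
Determinant 5·(221/144) − (7/4)² = 83/18.
p = (2·(221/144) − (7/4)·(2/3))/(83/18) = 137/332; q = (5·(2/3) − (7/4)·2)/(83/18) = -3/83.

p = 0.413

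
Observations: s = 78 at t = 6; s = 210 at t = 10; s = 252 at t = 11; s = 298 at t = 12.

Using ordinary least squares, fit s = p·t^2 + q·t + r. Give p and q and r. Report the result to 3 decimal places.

p = 1.838, q = 3.572, r = -9.601

Normal-equation sums: Σt^2·t^2 = 46673, Σt^2·t = 4275, Σt^2 = 401, Σt·t = 401, Σt = 39, Σ1 = 4.
Right-hand side: Σt^2·s = 97212, Σt·s = 8916, Σs = 838.
Inverting the 3×3 Gram matrix, [p, q, r]ᵀ = [829/451, 1611/451, -4330/451]ᵀ.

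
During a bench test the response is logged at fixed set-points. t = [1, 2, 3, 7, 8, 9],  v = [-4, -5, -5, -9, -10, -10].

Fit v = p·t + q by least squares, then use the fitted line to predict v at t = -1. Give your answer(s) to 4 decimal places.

Normal-equation sums: Σt·t = 208, Σt = 30, Σ1 = 6.
For Aᵀv: Σt·v = -262, Σv = -43.
So AᵀA·[p, q]ᵀ = Aᵀv: [[208, 30]; [30, 6]]·[p, q]ᵀ = [-262, -43]ᵀ.
Δ = 208·6 − 30² = 348.
p = ((-262)·6 − 30·(-43))/348 = -47/58; q = (208·(-43) − 30·(-262))/348 = -271/87.
At t = -1: v̂ = (-47/58)·(-1) + (-271/87)·(1) = -401/174.

v̂ = -2.3046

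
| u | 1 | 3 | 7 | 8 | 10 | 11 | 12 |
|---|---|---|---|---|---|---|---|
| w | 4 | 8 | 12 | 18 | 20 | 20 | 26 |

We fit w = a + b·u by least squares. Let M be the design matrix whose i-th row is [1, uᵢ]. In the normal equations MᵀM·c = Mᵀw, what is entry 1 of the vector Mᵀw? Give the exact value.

108

Entry 1 ↔ basis 1, so (Mᵀw)_{1} = Σᵢ wᵢ = (1)·(4) + (1)·(8) + (1)·(12) + (1)·(18) + (1)·(20) + (1)·(20) + (1)·(26) = 108.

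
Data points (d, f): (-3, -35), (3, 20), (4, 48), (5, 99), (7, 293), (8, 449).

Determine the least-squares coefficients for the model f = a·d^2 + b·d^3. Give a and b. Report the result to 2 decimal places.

Compute the Gram sums: Σd^2·d^2 = 7540, Σd^2·d^3 = 53724, Σd^3·d^3 = 400972.
Right-hand side: Σd^2·f = 46201, Σd^3·f = 347319.
Δ = 7540·400972 − 53724² = 137060704.
a = (46201·400972 − 53724·347319)/137060704 = -1523393/1557508; b = (7540·347319 − 53724·46201)/137060704 = 8542671/8566294.

a = -0.98, b = 1.00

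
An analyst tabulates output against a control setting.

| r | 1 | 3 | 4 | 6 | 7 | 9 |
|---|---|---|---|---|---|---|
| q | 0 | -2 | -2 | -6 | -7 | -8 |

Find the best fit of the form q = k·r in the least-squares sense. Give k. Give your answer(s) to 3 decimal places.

Compute the Gram sums: Σr·r = 192.
And Σr·q = -171.
Hence k = -171 / 192 ≈ -0.890625.

k = -0.891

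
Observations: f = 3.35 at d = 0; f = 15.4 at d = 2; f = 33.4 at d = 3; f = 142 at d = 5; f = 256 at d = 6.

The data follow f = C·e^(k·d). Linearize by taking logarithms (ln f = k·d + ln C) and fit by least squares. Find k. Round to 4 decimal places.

With ln fᵢ as the transformed response and dᵢ as the regressor:
Over the data: Σd = 16.0000, Σ(d)² = 74.0000, Σln f = 17.9529, Σd·ln f = 74.0446.
Normal system: [[74.0000, 16.0000]; [16.0000, 5]]·[k, ln C]ᵀ = [74.0446, 17.9529]ᵀ.
Solving (det = 114.0000): k = 0.72787, ln C = 1.26140.

k = 0.7279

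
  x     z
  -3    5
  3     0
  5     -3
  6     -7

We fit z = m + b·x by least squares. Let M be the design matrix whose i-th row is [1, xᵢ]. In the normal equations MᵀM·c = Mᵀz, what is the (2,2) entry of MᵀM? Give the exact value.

79

Row 2 ↔ basis x, column 2 ↔ basis x, so (MᵀM)_{2,2} = Σᵢ (x)·(x) = (-3)·(-3) + (3)·(3) + (5)·(5) + (6)·(6) = 79.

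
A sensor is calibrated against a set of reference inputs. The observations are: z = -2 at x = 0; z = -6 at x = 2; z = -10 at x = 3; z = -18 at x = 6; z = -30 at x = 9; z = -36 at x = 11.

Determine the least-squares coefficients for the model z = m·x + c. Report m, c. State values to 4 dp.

With design matrix A, AᵀA = [[251, 31]; [31, 6]] and Aᵀz = [-816, -102]ᵀ.
Determinant 251·6 − 31² = 545.
m = ((-816)·6 − 31·(-102))/545 = -1734/545; c = (251·(-102) − 31·(-816))/545 = -306/545.

m = -3.1817, c = -0.5615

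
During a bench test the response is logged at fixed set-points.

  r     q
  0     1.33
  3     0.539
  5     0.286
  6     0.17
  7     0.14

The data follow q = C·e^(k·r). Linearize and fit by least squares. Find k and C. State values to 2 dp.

Let Y = ln q. Fitting Y = k·r + ln C by least squares:
Over the data: Σr = 21.0000, Σ(r)² = 119.0000, Σln q = -5.3227, Σr·ln q = -32.5075.
Normal system: [[119.0000, 21.0000]; [21.0000, 5]]·[k, ln C]ᵀ = [-32.5075, -5.3227]ᵀ.
Δ = 119.0000·5 − (21.0000)² = 154.0000; k = (-32.5075·5 − 21.0000·-5.3227)/154.0000 = -0.32962, ln C = (119.0000·-5.3227 − 21.0000·-32.5075)/154.0000 = 0.31985, so C = exp(0.31985) = 1.37692.

k = -0.33, C = 1.38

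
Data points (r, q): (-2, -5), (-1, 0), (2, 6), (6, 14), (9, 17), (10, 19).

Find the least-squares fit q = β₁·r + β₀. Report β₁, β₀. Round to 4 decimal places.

β₁ = 1.8846, β₀ = 0.9615

Compute the Gram sums: Σr·r = 226, Σr = 24, Σ1 = 6.
For Aᵀq: Σr·q = 449, Σq = 51.
AᵀA·[β₁, β₀]ᵀ = Aᵀq becomes [[226, 24]; [24, 6]]·[β₁, β₀]ᵀ = [449, 51]ᵀ.
Eliminating β₀: 6·(row 1) − 24·(row 2) gives 780·β₁ = 6·449 − 24·51 = 1470, so β₁ = 49/26.
Then β₀ = (51 − 24·(49/26))/6 = 25/26.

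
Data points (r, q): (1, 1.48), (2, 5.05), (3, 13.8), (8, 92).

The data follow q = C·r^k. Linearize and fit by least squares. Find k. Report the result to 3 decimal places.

k = 2.007

Linearized form: ln q = k·ln r + ln C. From the 4 transformed points,
AᵀA = [[6.0115, 3.8712]; [3.8712, 4]], rhs = [13.4088, 9.1579]ᵀ  (here Σln r = 3.8712, Σ(ln r)² = 6.0115, Σln q = 9.1579, Σln r·ln q = 13.4088).
Slope k = (n·Σln r·ln q − Σln r·Σln q)/(n·Σ(ln r)² − (Σln r)²) = (4·13.4088 − 3.8712·9.1579)/9.0597 = 2.00702; ln C = (Σln q − k·Σln r)/n = 0.34708.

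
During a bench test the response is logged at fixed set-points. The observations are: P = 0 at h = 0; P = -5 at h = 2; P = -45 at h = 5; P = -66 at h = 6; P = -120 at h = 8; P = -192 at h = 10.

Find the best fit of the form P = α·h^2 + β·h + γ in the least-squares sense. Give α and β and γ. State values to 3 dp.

α = -2.051, β = 1.315, γ = 0.149

Compute the Gram sums: Σh^2·h^2 = 16033, Σh^2·h = 1861, Σh^2 = 229, Σh·h = 229, Σh = 31, Σ1 = 6.
For AᵀP: Σh^2·P = -30401, Σh·P = -3511, ΣP = -428.
So AᵀA·[α, β, γ]ᵀ = AᵀP: [[16033, 1861, 229]; [1861, 229, 31]; [229, 31, 6]]·[α, β, γ]ᵀ = [-30401, -3511, -428]ᵀ.
Row-reducing yields α = -9346/4557, β = 856/651, γ = 227/1519.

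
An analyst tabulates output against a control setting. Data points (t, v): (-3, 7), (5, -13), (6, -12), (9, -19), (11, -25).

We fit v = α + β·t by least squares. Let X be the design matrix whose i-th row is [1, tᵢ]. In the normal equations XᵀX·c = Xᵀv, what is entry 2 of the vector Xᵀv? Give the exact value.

-604

Entry 2 ↔ basis t, so (Xᵀv)_{2} = Σᵢ (t)·vᵢ = (-3)·(7) + (5)·(-13) + (6)·(-12) + (9)·(-19) + (11)·(-25) = -604.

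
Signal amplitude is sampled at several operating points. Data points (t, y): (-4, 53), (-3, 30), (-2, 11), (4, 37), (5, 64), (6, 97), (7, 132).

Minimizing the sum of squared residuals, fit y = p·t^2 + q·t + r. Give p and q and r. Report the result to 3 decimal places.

Forming MᵀM = [[4931, 649, 155]; [649, 155, 13]; [155, 13, 7]] and Mᵀy = [13314, 1650, 424]ᵀ gives MᵀM·[p, q, r]ᵀ = Mᵀy.
Solving the 3×3 system (Gaussian elimination) gives p = 58963/19166, q = -36391/19166, r = -38557/9583.

p = 3.076, q = -1.899, r = -4.023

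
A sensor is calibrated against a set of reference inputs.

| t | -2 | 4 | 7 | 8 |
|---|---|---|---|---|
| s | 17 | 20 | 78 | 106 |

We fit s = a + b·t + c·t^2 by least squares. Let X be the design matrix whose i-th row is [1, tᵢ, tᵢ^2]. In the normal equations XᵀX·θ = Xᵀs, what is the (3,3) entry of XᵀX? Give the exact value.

Row 3 ↔ basis t^2, column 3 ↔ basis t^2, so (XᵀX)_{3,3} = Σᵢ (t^2)·(t^2) = (4)·(4) + (16)·(16) + (49)·(49) + (64)·(64) = 6769.

6769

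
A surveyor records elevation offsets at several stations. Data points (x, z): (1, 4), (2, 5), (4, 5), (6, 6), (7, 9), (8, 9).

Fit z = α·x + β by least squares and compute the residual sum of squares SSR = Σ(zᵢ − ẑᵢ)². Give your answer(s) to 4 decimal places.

Sums needed: Σx·x = 170, Σx = 28, Σ1 = 6.
Moment sums: Σx·z = 205, Σz = 38.
So AᵀA·[α, β]ᵀ = Aᵀz: [[170, 28]; [28, 6]]·[α, β]ᵀ = [205, 38]ᵀ.
Δ = 170·6 − 28² = 236.
α = (205·6 − 28·38)/236 = 83/118; β = (170·38 − 28·205)/236 = 180/59.
Residuals: 29/118, 32/59, -51/59, -75/59, 121/118, 19/59; SSR = 457/118.

SSR = 3.8729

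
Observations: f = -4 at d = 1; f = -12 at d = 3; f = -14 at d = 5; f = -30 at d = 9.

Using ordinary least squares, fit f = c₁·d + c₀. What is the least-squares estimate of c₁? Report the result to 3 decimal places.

AᵀA·[c₁, c₀]ᵀ = Aᵀf reads: 116·c₁ + 18·c₀ = -380;  18·c₁ + 4·c₀ = -60.
(Σd·d = 116, Σd = 18, Σ1 = 4, Σd·f = -380, Σf = -60.)
Determinant 116·4 − 18² = 140.
c₁ = ((-380)·4 − 18·(-60))/140 = -22/7; c₀ = (116·(-60) − 18·(-380))/140 = -6/7.

c₁ = -3.143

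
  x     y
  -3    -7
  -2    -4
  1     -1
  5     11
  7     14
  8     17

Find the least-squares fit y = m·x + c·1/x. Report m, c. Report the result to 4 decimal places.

Normal-equation sums: Σx·x = 152, Σx·1/x = 6, Σ1/x·1/x = 1014049/705600.
And Σx·y = 317, Σ1/x·y = 1159/120.
Eliminating c: (1014049/705600)·(row 1) − 6·(row 2) gives (16091731/88200)·m = (1014049/705600)·317 − 6·(1159/120) = 280564013/705600, so m = 280564013/128733848.
Then c = ((1159/120) − 6·(280564013/128733848))/(1014049/705600) = -38272920/16091731.

m = 2.1794, c = -2.3784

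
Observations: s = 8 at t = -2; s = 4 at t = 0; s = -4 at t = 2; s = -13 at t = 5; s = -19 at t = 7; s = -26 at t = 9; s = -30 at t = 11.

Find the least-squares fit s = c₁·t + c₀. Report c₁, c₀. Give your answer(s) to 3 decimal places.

c₁ = -3.052, c₀ = 2.523

Sums needed: Σt·t = 284, Σt = 32, Σ1 = 7.
And Σt·s = -786, Σs = -80.
So XᵀX·[c₁, c₀]ᵀ = Xᵀs: [[284, 32]; [32, 7]]·[c₁, c₀]ᵀ = [-786, -80]ᵀ.
det = 284·7 − 32² = 964.
c₁ = ((-786)·7 − 32·(-80))/964 = -1471/482; c₀ = (284·(-80) − 32·(-786))/964 = 608/241.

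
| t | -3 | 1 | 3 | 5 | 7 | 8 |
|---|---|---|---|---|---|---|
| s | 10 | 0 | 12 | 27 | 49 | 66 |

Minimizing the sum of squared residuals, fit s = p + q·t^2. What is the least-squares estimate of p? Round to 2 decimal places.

p = 0.92

The normal equations are: 6·p + 157·q = 164;  157·p + 7285·q = 7498.
Eliminating q: 7285·(row 1) − 157·(row 2) gives 19061·p = 7285·164 − 157·7498 = 17554, so p = 17554/19061.
Then q = (7498 − 157·(17554/19061))/7285 = 19240/19061.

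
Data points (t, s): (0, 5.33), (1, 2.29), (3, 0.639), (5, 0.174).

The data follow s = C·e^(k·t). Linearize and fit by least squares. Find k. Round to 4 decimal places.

k = -0.6743

Linearized form: ln s = k·t + ln C. From the 4 transformed points,
XᵀX = [[35.0000, 9.0000]; [9.0000, 4]], rhs = [-9.2585, 0.3054]ᵀ  (here Σt = 9.0000, Σ(t)² = 35.0000, Σln s = 0.3054, Σt·ln s = -9.2585).
Δ = 35.0000·4 − (9.0000)² = 59.0000; k = (-9.2585·4 − 9.0000·0.3054)/59.0000 = -0.67427, ln C = (35.0000·0.3054 − 9.0000·-9.2585)/59.0000 = 1.59345.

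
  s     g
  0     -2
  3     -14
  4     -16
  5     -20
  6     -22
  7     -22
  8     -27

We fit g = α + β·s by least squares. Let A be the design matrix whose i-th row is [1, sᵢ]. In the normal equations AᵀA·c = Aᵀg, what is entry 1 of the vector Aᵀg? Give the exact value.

-123

Entry 1 ↔ basis 1, so (Aᵀg)_{1} = Σᵢ gᵢ = (1)·(-2) + (1)·(-14) + (1)·(-16) + (1)·(-20) + (1)·(-22) + (1)·(-22) + (1)·(-27) = -123.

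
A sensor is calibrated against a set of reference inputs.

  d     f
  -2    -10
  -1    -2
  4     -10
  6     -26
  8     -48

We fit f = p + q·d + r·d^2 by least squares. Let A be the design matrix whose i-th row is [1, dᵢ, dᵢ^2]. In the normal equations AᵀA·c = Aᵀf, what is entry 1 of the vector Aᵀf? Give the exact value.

Entry 1 ↔ basis 1, so (Aᵀf)_{1} = Σᵢ fᵢ = (1)·(-10) + (1)·(-2) + (1)·(-10) + (1)·(-26) + (1)·(-48) = -96.

-96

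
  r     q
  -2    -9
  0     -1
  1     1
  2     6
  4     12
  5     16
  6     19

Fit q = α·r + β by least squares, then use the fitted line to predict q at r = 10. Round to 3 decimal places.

Normal-equation sums: Σr·r = 86, Σr = 16, Σ1 = 7.
Moment sums: Σr·q = 273, Σq = 44.
Eliminating β: 7·(row 1) − 16·(row 2) gives 346·α = 7·273 − 16·44 = 1207, so α = 1207/346.
Then β = (44 − 16·(1207/346))/7 = -292/173.
At r = 10: q̂ = (1207/346)·(10) + (-292/173)·(1) = 5743/173.

q̂ = 33.197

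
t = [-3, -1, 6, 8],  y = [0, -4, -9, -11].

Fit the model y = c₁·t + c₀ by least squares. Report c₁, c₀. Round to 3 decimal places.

Normal-equation sums: Σt·t = 110, Σt = 10, Σ1 = 4.
Moment sums: Σt·y = -138, Σy = -24.
Δ = 110·4 − 10² = 340.
c₁ = ((-138)·4 − 10·(-24))/340 = -78/85; c₀ = (110·(-24) − 10·(-138))/340 = -63/17.

c₁ = -0.918, c₀ = -3.706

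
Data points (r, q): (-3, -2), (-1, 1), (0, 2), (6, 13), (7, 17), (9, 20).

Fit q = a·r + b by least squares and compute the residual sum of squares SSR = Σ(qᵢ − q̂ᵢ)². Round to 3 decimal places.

The normal system AᵀA·[a, b]ᵀ = Aᵀq is [[176, 18]; [18, 6]]·[a, b]ᵀ = [382, 51]ᵀ.
Determinant 176·6 − 18² = 732.
a = (382·6 − 18·51)/732 = 229/122; b = (176·51 − 18·382)/732 = 175/61.
Residuals: 93/122, 1/122, -53/61, -69/61, 121/122, 29/122; SSR = 223/61.

SSR = 3.656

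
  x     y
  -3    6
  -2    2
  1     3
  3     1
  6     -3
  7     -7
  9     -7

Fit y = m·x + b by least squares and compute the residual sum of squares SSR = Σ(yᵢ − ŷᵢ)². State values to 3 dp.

SSR = 17.230

Sums needed: Σx·x = 189, Σx = 21, Σ1 = 7.
For Mᵀy: Σx·y = -146, Σy = -5.
Eliminating b: 7·(row 1) − 21·(row 2) gives 882·m = 7·(-146) − 21·(-5) = -917, so m = -131/126.
Then b = ((-5) − 21·(-131/126))/7 = 101/42.
Residuals: 10/21, -313/126, 103/63, 12/7, 5/6, -134/63, -1/21; SSR = 2171/126.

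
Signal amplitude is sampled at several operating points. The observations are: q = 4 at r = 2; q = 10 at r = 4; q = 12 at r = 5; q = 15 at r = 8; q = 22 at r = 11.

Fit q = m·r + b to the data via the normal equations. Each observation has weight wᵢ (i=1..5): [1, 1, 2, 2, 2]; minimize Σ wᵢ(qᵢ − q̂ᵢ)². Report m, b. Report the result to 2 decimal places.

Normal-equation sums: Σwᵢ·r·r = 440, Σwᵢ·r = 54, Σwᵢ·1 = 8.
And Σwᵢ·r·q = 892, Σwᵢ·q = 112.
det = 440·8 − 54² = 604.
m = (892·8 − 54·112)/604 = 272/151; b = (440·112 − 54·892)/604 = 278/151.

m = 1.80, b = 1.84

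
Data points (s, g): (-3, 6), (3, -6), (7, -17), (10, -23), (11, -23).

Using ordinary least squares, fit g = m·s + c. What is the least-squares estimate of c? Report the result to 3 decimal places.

Compute the Gram sums: Σs·s = 288, Σs = 28, Σ1 = 5.
And Σs·g = -638, Σg = -63.
Δ = 288·5 − 28² = 656.
m = ((-638)·5 − 28·(-63))/656 = -713/328; c = (288·(-63) − 28·(-638))/656 = -35/82.

c = -0.427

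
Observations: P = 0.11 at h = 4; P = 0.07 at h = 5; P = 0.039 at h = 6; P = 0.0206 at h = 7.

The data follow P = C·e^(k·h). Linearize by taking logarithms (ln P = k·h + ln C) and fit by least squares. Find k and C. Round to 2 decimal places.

k = -0.56, C = 1.09

Taking logs, ln P = k·h + ln C, so regress ln P on h.
XᵀX = [[126.0000, 22.0000]; [22.0000, 4]], rhs = [-68.7678, -11.9932]ᵀ  (here Σh = 22.0000, Σ(h)² = 126.0000, Σln P = -11.9932, Σh·ln P = -68.7678).
Slope k = (n·Σh·ln P − Σh·Σln P)/(n·Σ(h)² − (Σh)²) = (4·-68.7678 − 22.0000·-11.9932)/20.0000 = -0.56105; ln C = (Σln P − k·Σh)/n = 0.08748, so C = exp(0.08748) = 1.09142.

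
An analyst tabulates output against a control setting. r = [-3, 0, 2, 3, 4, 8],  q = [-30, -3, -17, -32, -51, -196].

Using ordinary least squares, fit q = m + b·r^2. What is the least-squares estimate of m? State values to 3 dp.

From the data, Σ1 = 6, Σr^2 = 102, Σr^2·r^2 = 4530.
Moment sums: Σq = -329, Σr^2·q = -13986.
Eliminating b: 4530·(row 1) − 102·(row 2) gives 16776·m = 4530·(-329) − 102·(-13986) = -63798, so m = -10633/2796.
Then b = ((-13986) − 102·(-10633/2796))/4530 = -8393/2796.

m = -3.803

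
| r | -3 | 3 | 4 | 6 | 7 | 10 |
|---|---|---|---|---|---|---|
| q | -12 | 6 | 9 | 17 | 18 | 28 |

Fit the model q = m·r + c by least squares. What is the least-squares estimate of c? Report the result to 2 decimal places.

c = -2.89

Sums needed: Σr·r = 219, Σr = 27, Σ1 = 6.
Moment sums: Σr·q = 598, Σq = 66.
Normal equations: [[219, 27]; [27, 6]]·[m, c]ᵀ = [598, 66]ᵀ.
Eliminating c: 6·(row 1) − 27·(row 2) gives 585·m = 6·598 − 27·66 = 1806, so m = 602/195.
Then c = (66 − 27·(602/195))/6 = -188/65.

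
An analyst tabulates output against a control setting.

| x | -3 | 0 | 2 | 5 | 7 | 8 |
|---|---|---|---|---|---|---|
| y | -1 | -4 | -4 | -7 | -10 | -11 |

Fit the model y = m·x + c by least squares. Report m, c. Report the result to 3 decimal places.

m = -0.890, c = -3.349

Forming AᵀA = [[151, 19]; [19, 6]] and Aᵀy = [-198, -37]ᵀ gives AᵀA·[m, c]ᵀ = Aᵀy.
Eliminating c: 6·(row 1) − 19·(row 2) gives 545·m = 6·(-198) − 19·(-37) = -485, so m = -97/109.
Then c = ((-37) − 19·(-97/109))/6 = -365/109.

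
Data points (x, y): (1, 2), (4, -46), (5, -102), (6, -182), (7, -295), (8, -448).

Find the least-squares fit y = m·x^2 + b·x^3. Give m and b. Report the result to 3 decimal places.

m = 0.931, b = -0.992

From the data, Σx^2·x^2 = 8675, Σx^2·x^3 = 61501, Σx^3·x^3 = 446171.
Right-hand side: Σx^2·y = -52963, Σx^3·y = -385565.
So AᵀA·[m, b]ᵀ = Aᵀy: [[8675, 61501]; [61501, 446171]]·[m, b]ᵀ = [-52963, -385565]ᵀ.
Eliminating b: 446171·(row 1) − 61501·(row 2) gives 88160424·m = 446171·(-52963) − 61501·(-385565) = 82078392, so m = 310903/333941.
Then b = ((-385565) − 61501·(310903/333941))/446171 = -3645788/3673351.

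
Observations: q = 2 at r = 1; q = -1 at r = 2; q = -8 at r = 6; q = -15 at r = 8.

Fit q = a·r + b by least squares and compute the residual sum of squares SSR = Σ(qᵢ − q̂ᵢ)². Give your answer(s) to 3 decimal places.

SSR = 3.527

Sums needed: Σr·r = 105, Σr = 17, Σ1 = 4.
And Σr·q = -168, Σq = -22.
Normal equations: [[105, 17]; [17, 4]]·[a, b]ᵀ = [-168, -22]ᵀ.
Δ = 105·4 − 17² = 131.
a = ((-168)·4 − 17·(-22))/131 = -298/131; b = (105·(-22) − 17·(-168))/131 = 546/131.
Residuals: 14/131, -81/131, 194/131, -127/131; SSR = 462/131.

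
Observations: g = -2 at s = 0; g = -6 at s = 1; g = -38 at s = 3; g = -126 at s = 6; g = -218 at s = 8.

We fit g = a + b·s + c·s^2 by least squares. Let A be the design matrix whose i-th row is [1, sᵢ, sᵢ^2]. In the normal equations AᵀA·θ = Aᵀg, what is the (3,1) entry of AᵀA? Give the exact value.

110

Row 3 ↔ basis s^2, column 1 ↔ basis 1, so (AᵀA)_{3,1} = Σᵢ s^2 = (0)·(1) + (1)·(1) + (9)·(1) + (36)·(1) + (64)·(1) = 110.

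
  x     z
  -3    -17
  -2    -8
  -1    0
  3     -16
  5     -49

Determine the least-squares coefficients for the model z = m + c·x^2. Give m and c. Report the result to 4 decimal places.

m = 1.3007, c = -2.0105

Forming MᵀM = [[5, 48]; [48, 804]] and Mᵀz = [-90, -1554]ᵀ gives MᵀM·[m, c]ᵀ = Mᵀz.
Δ = 5·804 − 48² = 1716.
m = ((-90)·804 − 48·(-1554))/1716 = 186/143; c = (5·(-1554) − 48·(-90))/1716 = -575/286.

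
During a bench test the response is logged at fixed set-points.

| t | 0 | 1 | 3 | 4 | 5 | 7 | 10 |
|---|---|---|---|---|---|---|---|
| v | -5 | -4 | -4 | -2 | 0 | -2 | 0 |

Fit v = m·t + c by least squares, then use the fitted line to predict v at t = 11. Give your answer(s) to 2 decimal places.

Forming XᵀX = [[200, 30]; [30, 7]] and Xᵀv = [-38, -17]ᵀ gives XᵀX·[m, c]ᵀ = Xᵀv.
Determinant 200·7 − 30² = 500.
m = ((-38)·7 − 30·(-17))/500 = 61/125; c = (200·(-17) − 30·(-38))/500 = -113/25.
At t = 11: v̂ = (61/125)·(11) + (-113/25)·(1) = 106/125.

v̂ = 0.85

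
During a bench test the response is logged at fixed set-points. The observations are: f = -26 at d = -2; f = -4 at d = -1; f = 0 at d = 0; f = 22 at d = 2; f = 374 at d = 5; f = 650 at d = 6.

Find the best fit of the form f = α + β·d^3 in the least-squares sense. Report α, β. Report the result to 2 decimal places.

AᵀA·[α, β]ᵀ = Aᵀf reads: 6·α + 340·β = 1016;  340·α + 62410·β = 187538.
Eliminating β: 62410·(row 1) − 340·(row 2) gives 258860·α = 62410·1016 − 340·187538 = -354360, so α = -17718/12943.
Then β = (187538 − 340·(-17718/12943))/62410 = 194947/64715.

α = -1.37, β = 3.01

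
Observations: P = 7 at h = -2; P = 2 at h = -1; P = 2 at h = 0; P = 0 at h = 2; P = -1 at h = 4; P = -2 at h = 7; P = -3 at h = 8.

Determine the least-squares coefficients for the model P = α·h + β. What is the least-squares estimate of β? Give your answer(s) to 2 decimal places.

From the data, Σh·h = 138, Σh = 18, Σ1 = 7.
For AᵀP: Σh·P = -58, ΣP = 5.
AᵀA·[α, β]ᵀ = AᵀP becomes [[138, 18]; [18, 7]]·[α, β]ᵀ = [-58, 5]ᵀ.
Determinant 138·7 − 18² = 642.
α = ((-58)·7 − 18·5)/642 = -248/321; β = (138·5 − 18·(-58))/642 = 289/107.

β = 2.70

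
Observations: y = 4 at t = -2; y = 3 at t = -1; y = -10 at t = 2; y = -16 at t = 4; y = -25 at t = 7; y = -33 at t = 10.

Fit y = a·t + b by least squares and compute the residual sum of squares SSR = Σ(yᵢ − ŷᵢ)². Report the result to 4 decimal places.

Compute the Gram sums: Σt·t = 174, Σt = 20, Σ1 = 6.
Right-hand side: Σt·y = -600, Σy = -77.
Δ = 174·6 − 20² = 644.
a = ((-600)·6 − 20·(-77))/644 = -515/161; b = (174·(-77) − 20·(-600))/644 = -699/322.
Residuals: -73/322, 635/322, -461/322, -333/322, -141/322, 373/322; SSR = 2767/322.

SSR = 8.5932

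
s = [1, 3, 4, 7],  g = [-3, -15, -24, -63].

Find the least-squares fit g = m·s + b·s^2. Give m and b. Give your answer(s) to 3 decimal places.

From the data, Σs·s = 75, Σs·s^2 = 435, Σs^2·s^2 = 2739.
Right-hand side: Σs·g = -585, Σs^2·g = -3609.
AᵀA·[m, b]ᵀ = Aᵀg becomes [[75, 435]; [435, 2739]]·[m, b]ᵀ = [-585, -3609]ᵀ.
Determinant 75·2739 − 435² = 16200.
m = ((-585)·2739 − 435·(-3609))/16200 = -2; b = (75·(-3609) − 435·(-585))/16200 = -1.

m = -2.000, b = -1.000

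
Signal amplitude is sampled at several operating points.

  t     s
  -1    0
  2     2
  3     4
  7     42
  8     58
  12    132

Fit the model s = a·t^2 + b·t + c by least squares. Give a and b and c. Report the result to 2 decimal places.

a = 0.97, b = -0.50, c = -1.69

XᵀX·[a, b, c]ᵀ = Xᵀs reads: 27331·a + 2617·b + 271·c = 24822;  2617·a + 271·b + 31·c = 2358;  271·a + 31·b + 6·c = 238.
Solving the 3×3 system (Gaussian elimination) gives a = 1905/1958, b = -6871/13706, c = -11563/6853.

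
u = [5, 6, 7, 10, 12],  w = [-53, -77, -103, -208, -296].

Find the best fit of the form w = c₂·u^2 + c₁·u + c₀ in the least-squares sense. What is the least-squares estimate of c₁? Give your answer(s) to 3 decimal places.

The normal system XᵀX·[c₂, c₁, c₀]ᵀ = Xᵀw is [[35058, 3412, 354]; [3412, 354, 40]; [354, 40, 5]]·[c₂, c₁, c₀]ᵀ = [-72568, -7080, -737]ᵀ.
Row-reducing yields c₂ = -737/389, c₁ = -974/389, c₀ = 2633/389.

c₁ = -2.504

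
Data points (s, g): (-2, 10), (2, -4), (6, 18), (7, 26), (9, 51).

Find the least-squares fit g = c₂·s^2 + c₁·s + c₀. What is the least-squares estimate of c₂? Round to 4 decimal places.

The normal equations are: 10290·c₂ + 1288·c₁ + 174·c₀ = 6077;  1288·c₂ + 174·c₁ + 22·c₀ = 721;  174·c₂ + 22·c₁ + 5·c₀ = 101.
(Σs^2·s^2 = 10290, Σs^2·s = 1288, Σs^2 = 174, Σs·s = 174, Σs = 22, Σ1 = 5, Σs^2·g = 6077, Σs·g = 721, Σg = 101.)
Row-reducing yields c₂ = 133265/135062, c₁ = -417869/135062, c₀ = -35373/67531.

c₂ = 0.9867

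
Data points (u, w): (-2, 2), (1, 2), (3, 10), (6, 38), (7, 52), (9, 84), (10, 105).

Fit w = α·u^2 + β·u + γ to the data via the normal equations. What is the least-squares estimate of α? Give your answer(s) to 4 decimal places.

α = 0.9934

Forming MᵀM = [[20356, 2308, 280]; [2308, 280, 34]; [280, 34, 7]] and Mᵀw = [21320, 2426, 293]ᵀ gives MᵀM·[α, β, γ]ᵀ = Mᵀw.
Row-reducing yields α = 1055/1062, β = 565/1062, γ = -82/177.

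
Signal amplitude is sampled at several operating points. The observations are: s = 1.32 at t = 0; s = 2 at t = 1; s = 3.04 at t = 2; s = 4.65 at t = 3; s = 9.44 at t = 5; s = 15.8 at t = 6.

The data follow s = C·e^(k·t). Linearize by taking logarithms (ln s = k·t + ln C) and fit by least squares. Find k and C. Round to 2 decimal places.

With ln sᵢ as the transformed response and tᵢ as the regressor:
Σt = 17.0000, Σ(t)² = 75.0000, Σln s = 8.6245, Σt·ln s = 35.3123.
Equations: 75.0000·k + 17.0000·ln C = 35.3123;  17.0000·k + 6·ln C = 8.6245.
Δ = 75.0000·6 − (17.0000)² = 161.0000; k = (35.3123·6 − 17.0000·8.6245)/161.0000 = 0.40533, ln C = (75.0000·8.6245 − 17.0000·35.3123)/161.0000 = 0.28898, so C = exp(0.28898) = 1.33507.

k = 0.41, C = 1.34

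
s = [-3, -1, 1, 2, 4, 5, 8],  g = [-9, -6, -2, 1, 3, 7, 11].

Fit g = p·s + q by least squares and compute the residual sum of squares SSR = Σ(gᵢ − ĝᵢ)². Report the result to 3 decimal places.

Compute the Gram sums: Σs·s = 120, Σs = 16, Σ1 = 7.
Moment sums: Σs·g = 168, Σg = 5.
Determinant 120·7 − 16² = 584.
p = (168·7 − 16·5)/584 = 137/73; q = (120·5 − 16·168)/584 = -261/73.
Residuals: 15/73, -40/73, -22/73, 60/73, -68/73, 87/73, -32/73; SSR = 262/73.

SSR = 3.589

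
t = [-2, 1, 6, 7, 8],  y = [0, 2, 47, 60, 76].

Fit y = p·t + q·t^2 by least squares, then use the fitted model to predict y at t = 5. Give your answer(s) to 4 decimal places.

XᵀX·[p, q]ᵀ = Xᵀy reads: 154·p + 1064·q = 1312;  1064·p + 7810·q = 9498.
(Σt·t = 154, Σt·t^2 = 1064, Σt^2·t^2 = 7810, Σt·y = 1312, Σt^2·y = 9498.)
Δ = 154·7810 − 1064² = 70644.
p = (1312·7810 − 1064·9498)/70644 = 35212/17661; q = (154·9498 − 1064·1312)/70644 = 2383/2523.
At t = 5: ŷ = (35212/17661)·(5) + (2383/2523)·(25) = 197695/5887.

ŷ = 33.5816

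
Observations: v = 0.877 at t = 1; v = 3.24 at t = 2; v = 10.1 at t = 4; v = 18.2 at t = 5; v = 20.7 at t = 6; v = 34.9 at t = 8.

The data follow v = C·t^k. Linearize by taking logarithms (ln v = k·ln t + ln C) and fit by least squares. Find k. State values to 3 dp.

k = 1.775

Let Y = ln v. Fitting Y = k·ln t + ln C by least squares:
Σln t = 7.5601, Σ(ln t)² = 12.5270, Σln v = 12.8409, Σln t·ln v = 21.5068.
Equations: 12.5270·k + 7.5601·ln C = 21.5068;  7.5601·k + 6·ln C = 12.8409.
Slope k = (n·Σln t·ln v − Σln t·Σln v)/(n·Σ(ln t)² − (Σln t)²) = (6·21.5068 − 7.5601·12.8409)/18.0074 = 1.77497; ln C = (Σln v − k·Σln t)/n = -0.09634.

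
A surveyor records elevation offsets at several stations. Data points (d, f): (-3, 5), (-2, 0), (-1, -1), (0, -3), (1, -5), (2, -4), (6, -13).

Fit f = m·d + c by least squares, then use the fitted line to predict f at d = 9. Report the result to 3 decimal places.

f̂ = -18.319

Forming XᵀX = [[55, 3]; [3, 7]] and Xᵀf = [-105, -21]ᵀ gives XᵀX·[m, c]ᵀ = Xᵀf.
Eliminating c: 7·(row 1) − 3·(row 2) gives 376·m = 7·(-105) − 3·(-21) = -672, so m = -84/47.
Then c = ((-21) − 3·(-84/47))/7 = -105/47.
At d = 9: f̂ = (-84/47)·(9) + (-105/47)·(1) = -861/47.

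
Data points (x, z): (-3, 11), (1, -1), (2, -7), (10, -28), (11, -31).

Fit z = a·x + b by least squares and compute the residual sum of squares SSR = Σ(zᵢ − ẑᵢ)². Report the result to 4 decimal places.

SSR = 6.9033

Compute the Gram sums: Σx·x = 235, Σx = 21, Σ1 = 5.
Right-hand side: Σx·z = -669, Σz = -56.
MᵀM·[a, b]ᵀ = Mᵀz becomes [[235, 21]; [21, 5]]·[a, b]ᵀ = [-669, -56]ᵀ.
det = 235·5 − 21² = 734.
a = ((-669)·5 − 21·(-56))/734 = -2169/734; b = (235·(-56) − 21·(-669))/734 = 889/734.
Residuals: 339/367, 273/367, -1689/734, 249/734, 108/367; SSR = 5067/734.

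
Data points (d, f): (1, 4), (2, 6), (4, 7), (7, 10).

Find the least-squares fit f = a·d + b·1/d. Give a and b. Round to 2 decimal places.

a = 1.44, b = 3.32

Forming AᵀA = [[70, 4]; [4, 1045/784]] and Aᵀf = [114, 285/28]ᵀ gives AᵀA·[a, b]ᵀ = Aᵀf.
Determinant 70·(1045/784) − 4² = 4329/56.
a = (114·(1045/784) − 4·(285/28))/(4329/56) = 4845/3367; b = (70·(285/28) − 4·114)/(4329/56) = 1596/481.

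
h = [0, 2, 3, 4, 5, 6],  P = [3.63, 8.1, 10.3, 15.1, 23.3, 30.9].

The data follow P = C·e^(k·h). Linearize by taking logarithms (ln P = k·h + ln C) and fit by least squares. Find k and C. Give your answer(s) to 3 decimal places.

k = 0.358, C = 3.704

Let Y = ln P. Fitting Y = k·h + ln C by least squares:
Σh = 20.0000, Σ(h)² = 90.0000, Σln P = 15.0071, Σh·ln P = 58.3657.
Equations: 90.0000·k + 20.0000·ln C = 58.3657;  20.0000·k + 6·ln C = 15.0071.
Slope k = (n·Σh·ln P − Σh·Σln P)/(n·Σ(h)² − (Σh)²) = (6·58.3657 − 20.0000·15.0071)/140.0000 = 0.35751; ln C = (Σln P − k·Σh)/n = 1.30949, so C = exp(1.30949) = 3.70427.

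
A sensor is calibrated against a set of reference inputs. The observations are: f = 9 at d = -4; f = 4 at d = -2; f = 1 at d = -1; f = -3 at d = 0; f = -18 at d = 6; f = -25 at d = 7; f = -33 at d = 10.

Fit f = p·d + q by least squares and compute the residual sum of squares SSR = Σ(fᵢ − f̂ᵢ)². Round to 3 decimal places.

SSR = 9.707

From the data, Σd·d = 206, Σd = 16, Σ1 = 7.
And Σd·f = -658, Σf = -65.
Normal equations: [[206, 16]; [16, 7]]·[p, q]ᵀ = [-658, -65]ᵀ.
Eliminating q: 7·(row 1) − 16·(row 2) gives 1186·p = 7·(-658) − 16·(-65) = -3566, so p = -1783/593.
Then q = ((-65) − 16·(-1783/593))/7 = -1431/593.
Residuals: -364/593, 237/593, 241/593, -348/593, 1455/593, -913/593, -308/593; SSR = 5756/593.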